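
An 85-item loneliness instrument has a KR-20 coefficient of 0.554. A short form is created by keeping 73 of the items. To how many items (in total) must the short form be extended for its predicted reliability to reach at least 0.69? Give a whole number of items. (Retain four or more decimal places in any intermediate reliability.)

153

Short-form reliability: n = 73/85 = 0.8588; r_73 = n·r/(1+(n−1)r) ≈ 0.5162
Then solve for n' with r_old = 0.5162, r_target = 0.69: n' = 0.69(1 − 0.5162)/[0.5162(1 − 0.69)] = 2.0861
Total items = 2.0861 × 73 = 152.29, rounded up to 153.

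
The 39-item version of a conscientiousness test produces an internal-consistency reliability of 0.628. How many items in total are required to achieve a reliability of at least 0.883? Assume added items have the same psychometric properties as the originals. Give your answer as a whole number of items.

n = 0.883(1 − 0.628) / [0.628(1 − 0.883)]
  = 0.328476 / 0.073476 = 4.4705
So the test needs 4.4705 × 39 ≈ 174.35 items; rounding up, 175.

175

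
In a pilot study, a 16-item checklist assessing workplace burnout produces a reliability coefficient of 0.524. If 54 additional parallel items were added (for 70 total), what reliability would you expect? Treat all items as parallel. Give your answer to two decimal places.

Length ratio n = 70/16 = 4.375
By Spearman-Brown, r_new = n r / (1 + (n − 1) r).
r_new = (4.375 × 0.524) / (1 + (4.375 − 1) × 0.524)
r_new = 2.2925 / 2.7685 ≈ 0.8281

0.83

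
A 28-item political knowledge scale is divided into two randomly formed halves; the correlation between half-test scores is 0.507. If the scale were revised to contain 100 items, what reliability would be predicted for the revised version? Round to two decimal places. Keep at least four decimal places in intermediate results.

0.88

First correct the split-half correlation to full-test reliability: r_full = 2 × 0.507 / (1 + 0.507) ≈ 0.6729
Length factor from 28 to 100 items: n = 100/28 = 3.5714
r_new = n·r_full / (1 + (n − 1)·r_full) = 2.4032 / 2.7303 ≈ 0.8802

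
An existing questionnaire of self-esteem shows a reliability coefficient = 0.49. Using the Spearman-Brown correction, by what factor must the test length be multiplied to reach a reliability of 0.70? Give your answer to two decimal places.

2.43

n = 0.70 × (1 − 0.49) / [ 0.49 × (1 − 0.70) ]
n = 0.3570 / 0.1470 ≈ 2.4286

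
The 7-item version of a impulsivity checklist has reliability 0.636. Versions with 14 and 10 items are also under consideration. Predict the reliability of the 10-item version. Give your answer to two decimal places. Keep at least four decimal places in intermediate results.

The 14-item form is not needed; work directly from the 7-item form with n = 10/7 = 1.4286.
r_{10} = n·r / (1 + (n − 1)·r) = 0.9086 / 1.2726 ≈ 0.7140

0.71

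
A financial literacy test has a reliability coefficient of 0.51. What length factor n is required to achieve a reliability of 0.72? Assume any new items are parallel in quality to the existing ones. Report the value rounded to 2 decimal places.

2.47

n = 0.72 × (1 − 0.51) / [ 0.51 × (1 − 0.72) ]
n = 0.3528 / 0.1428 ≈ 2.4706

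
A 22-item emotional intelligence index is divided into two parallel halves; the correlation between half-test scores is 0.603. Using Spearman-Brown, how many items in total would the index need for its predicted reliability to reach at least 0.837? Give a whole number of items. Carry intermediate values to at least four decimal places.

Corrected full-test reliability: r_full = 2 × 0.603 / (1 + 0.603) ≈ 0.7523
Solve Spearman-Brown for n: n = 0.837(1 − 0.7523) / [0.7523(1 − 0.837)] = 1.6907
Required items = 1.6907 × 22 = 37.20, so 38 items.

38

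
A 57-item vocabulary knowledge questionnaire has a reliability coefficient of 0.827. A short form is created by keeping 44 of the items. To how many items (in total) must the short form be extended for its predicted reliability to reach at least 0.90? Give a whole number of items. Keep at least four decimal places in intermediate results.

Short-form reliability: n = 44/57 = 0.7719; r_44 = n·r/(1+(n−1)r) ≈ 0.7868
Then solve for n' with r_old = 0.7868, r_target = 0.90: n' = 0.90(1 − 0.7868)/[0.7868(1 − 0.90)] = 2.4387
Total items = 2.4387 × 44 = 107.30, rounded up to 108.

108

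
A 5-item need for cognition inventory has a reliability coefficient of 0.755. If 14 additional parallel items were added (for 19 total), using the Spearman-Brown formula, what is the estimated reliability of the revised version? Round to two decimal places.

n = 19/5 = 3.8
Spearman-Brown: r_new = n·r / (1 + (n − 1)·r)
r_new = 3.8·0.755 / [1 + (3.8 − 1)·0.755]
r_new = 2.8690 / 3.1140 ≈ 0.9213

0.92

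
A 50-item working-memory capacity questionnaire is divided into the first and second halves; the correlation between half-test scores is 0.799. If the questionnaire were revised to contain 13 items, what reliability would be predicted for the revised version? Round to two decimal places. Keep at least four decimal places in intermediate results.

0.67

Spearman-Brown correction (n = 2): r_full = 2·0.799/(1 + 0.799) = 0.8883
Length factor from 50 to 13 items: n = 13/50 = 0.2600
r_new = n·r_full / (1 + (n − 1)·r_full) = 0.2310 / 0.3427 ≈ 0.6741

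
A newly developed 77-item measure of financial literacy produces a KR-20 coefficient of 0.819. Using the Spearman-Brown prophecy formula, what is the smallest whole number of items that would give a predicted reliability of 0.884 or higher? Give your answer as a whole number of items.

130

Rearranging the Spearman-Brown formula for n,
n = r*(1 − r) / [ r (1 − r*) ]
n = [0.884 × 0.181] / [0.819 × 0.116]
n = 0.160004 / 0.095004 ≈ 1.6842
So the test needs 1.6842 × 77 ≈ 129.68 items; rounding up, 130.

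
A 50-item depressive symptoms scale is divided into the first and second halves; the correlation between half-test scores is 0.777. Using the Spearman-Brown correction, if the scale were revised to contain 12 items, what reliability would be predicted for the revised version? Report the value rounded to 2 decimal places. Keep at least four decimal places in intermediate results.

Full-test reliability from the split-half r: r_full = 2(0.777)/(1 + 0.777) = 0.8745
Then adjust to 12 items: n = 12/50 = 0.2400
r_new = n·r_full / (1 + (n − 1)·r_full) = 0.2099 / 0.3354 ≈ 0.6258

0.63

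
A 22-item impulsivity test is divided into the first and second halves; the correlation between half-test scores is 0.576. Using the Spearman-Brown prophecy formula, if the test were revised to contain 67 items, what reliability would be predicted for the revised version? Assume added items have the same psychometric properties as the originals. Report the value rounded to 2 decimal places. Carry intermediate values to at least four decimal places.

Spearman-Brown correction (n = 2): r_full = 2·0.576/(1 + 0.576) = 0.7310
Then adjust to 67 items: n = 67/22 = 3.0455
r_new = n·r_full / (1 + (n − 1)·r_full) = 2.2263 / 2.4953 ≈ 0.8922

0.89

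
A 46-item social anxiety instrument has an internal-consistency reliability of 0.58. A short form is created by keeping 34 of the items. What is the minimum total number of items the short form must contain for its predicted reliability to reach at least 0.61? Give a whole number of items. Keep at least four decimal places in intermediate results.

Short-form reliability: n = 34/46 = 0.7391; r_34 = n·r/(1+(n−1)r) ≈ 0.5051
Then solve for n' with r_old = 0.5051, r_target = 0.61: n' = 0.61(1 − 0.5051)/[0.5051(1 − 0.61)] = 1.5325
Items = 1.5325 × 34 ≈ 52.10 → 53

53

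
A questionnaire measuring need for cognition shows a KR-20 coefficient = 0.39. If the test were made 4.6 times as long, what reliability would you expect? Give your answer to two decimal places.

r_new = 4.6·0.39 / [1 + (4.6 − 1)·0.39]
     = 1.7940 / 2.4040 = 0.7463

0.75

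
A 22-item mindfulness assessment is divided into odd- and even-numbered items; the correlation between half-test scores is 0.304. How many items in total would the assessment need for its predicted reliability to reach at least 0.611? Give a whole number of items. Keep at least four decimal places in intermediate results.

40

r_full = 2(0.304)/(1 + 0.304) = 0.4663
Solve Spearman-Brown for n: n = 0.611(1 − 0.4663) / [0.4663(1 − 0.611)] = 1.7977
Required items = 1.7977 × 22 = 39.55, so 40 items.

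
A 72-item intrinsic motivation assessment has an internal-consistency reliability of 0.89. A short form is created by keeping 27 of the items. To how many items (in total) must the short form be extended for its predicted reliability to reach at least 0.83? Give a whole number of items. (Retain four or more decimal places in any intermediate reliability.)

Short-form reliability: n = 27/72 = 0.3750; r_27 = n·r/(1+(n−1)r) ≈ 0.7521
Length factor from the short form to reach 0.83: n' = 0.83(1 − 0.7521) / [0.7521(1 − 0.83)] ≈ 1.6093
Items = 1.6093 × 27 ≈ 43.45 → 44

44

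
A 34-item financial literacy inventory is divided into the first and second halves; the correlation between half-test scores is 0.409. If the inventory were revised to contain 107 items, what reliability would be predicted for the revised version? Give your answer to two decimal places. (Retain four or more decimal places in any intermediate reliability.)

Full-test reliability from the split-half r: r_full = 2(0.409)/(1 + 0.409) = 0.5806
Then adjust to 107 items: n = 107/34 = 3.1471
r_new = n·r_full / (1 + (n − 1)·r_full) = 1.8272 / 2.2466 ≈ 0.8133

0.81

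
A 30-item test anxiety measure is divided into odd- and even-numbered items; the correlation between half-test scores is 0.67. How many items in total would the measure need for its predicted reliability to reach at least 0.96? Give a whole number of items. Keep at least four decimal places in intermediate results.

r_full = 2(0.67)/(1 + 0.67) = 0.8024
Solve Spearman-Brown for n: n = 0.96(1 − 0.8024) / [0.8024(1 − 0.96)] = 5.9103
Required items = 5.9103 × 30 = 177.31, so 178 items.

178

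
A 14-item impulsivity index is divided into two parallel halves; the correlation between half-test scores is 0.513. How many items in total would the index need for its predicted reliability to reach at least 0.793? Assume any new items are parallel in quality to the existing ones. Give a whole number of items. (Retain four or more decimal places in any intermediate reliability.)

26

r_full = 2(0.513)/(1 + 0.513) = 0.6781
n = r_tgt(1 − r_full) / [r_full(1 − r_tgt)] = 0.793 × 0.3219 / (0.6781 × 0.207) ≈ 1.8186
Required items = 1.8186 × 14 = 25.46, so 26 items.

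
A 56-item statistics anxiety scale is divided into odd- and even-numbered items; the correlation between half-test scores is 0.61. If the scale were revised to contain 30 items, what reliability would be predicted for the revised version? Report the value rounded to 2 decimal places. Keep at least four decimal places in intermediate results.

Spearman-Brown correction (n = 2): r_full = 2·0.61/(1 + 0.61) = 0.7578
Length factor from 56 to 30 items: n = 30/56 = 0.5357
r_new = n·r_full / (1 + (n − 1)·r_full) = 0.4060 / 0.6482 ≈ 0.6263

0.63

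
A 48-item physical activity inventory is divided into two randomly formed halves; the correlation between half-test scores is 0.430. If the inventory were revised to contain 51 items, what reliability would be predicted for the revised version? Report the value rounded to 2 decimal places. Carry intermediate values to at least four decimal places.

0.62

Full-test reliability from the split-half r: r_full = 2(0.430)/(1 + 0.430) = 0.6014
Then adjust to 51 items: n = 51/48 = 1.0625
r_new = n·r_full / (1 + (n − 1)·r_full) = 0.6390 / 1.0376 ≈ 0.6158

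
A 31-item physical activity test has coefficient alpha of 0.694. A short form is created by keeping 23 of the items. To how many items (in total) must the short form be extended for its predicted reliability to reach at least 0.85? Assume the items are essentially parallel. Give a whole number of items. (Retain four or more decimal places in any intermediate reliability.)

78

First, r for the 23-item form: n = 23/31 = 0.7419, so r_23 = 0.7419·0.694/(1 + (0.7419 − 1)·0.694) = 0.6272
Then solve for n' with r_old = 0.6272, r_target = 0.85: n' = 0.85(1 − 0.6272)/[0.6272(1 − 0.85)] = 3.3682
Total items = 3.3682 × 23 = 77.47, rounded up to 78.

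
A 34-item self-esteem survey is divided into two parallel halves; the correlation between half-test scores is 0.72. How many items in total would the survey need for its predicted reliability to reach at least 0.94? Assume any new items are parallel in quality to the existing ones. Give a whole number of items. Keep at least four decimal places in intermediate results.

r_full = 2(0.72)/(1 + 0.72) = 0.8372
Solve Spearman-Brown for n: n = 0.94(1 − 0.8372) / [0.8372(1 − 0.94)] = 3.0465
Items = 3.0465 × 34 ≈ 103.58 → 104

104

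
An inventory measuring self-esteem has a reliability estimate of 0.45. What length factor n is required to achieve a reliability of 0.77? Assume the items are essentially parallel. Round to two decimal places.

4.09

Invert Spearman-Brown to solve for n:
n = r_target (1 − r_old) / [ r_old (1 − r_target) ]
n = 0.77 × (1 − 0.45) / [ 0.45 × (1 − 0.77) ]
  = 0.4235 / 0.1035 = 4.0918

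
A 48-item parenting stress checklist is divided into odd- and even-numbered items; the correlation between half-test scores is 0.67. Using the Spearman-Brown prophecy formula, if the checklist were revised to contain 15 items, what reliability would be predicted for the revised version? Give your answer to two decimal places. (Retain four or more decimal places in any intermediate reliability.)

0.56

First correct the split-half correlation to full-test reliability: r_full = 2 × 0.67 / (1 + 0.67) ≈ 0.8024
Then adjust to 15 items: n = 15/48 = 0.3125
r_new = n·r_full / (1 + (n − 1)·r_full) = 0.2508 / 0.4484 ≈ 0.5593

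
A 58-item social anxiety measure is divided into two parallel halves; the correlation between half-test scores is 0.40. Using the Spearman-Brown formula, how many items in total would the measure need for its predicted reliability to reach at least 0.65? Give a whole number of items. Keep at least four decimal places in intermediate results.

Corrected full-test reliability: r_full = 2 × 0.40 / (1 + 0.40) ≈ 0.5714
Solve Spearman-Brown for n: n = 0.65(1 − 0.5714) / [0.5714(1 − 0.65)] = 1.3930
Required items = 1.3930 × 58 = 80.79, so 81 items.

81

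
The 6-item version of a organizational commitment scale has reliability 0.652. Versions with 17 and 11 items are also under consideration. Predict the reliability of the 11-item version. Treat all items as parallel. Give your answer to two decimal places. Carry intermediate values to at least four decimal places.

0.77

Only the ratio of lengths matters: n = 11/6 = 1.8333
r_{11} = n·r / (1 + (n − 1)·r) = 1.1953 / 1.5433 ≈ 0.7745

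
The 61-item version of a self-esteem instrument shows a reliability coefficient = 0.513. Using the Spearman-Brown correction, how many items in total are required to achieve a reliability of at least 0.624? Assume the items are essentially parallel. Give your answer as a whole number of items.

97

Spearman-Brown solved for the length factor n:
n = r*(1 − r) / [ r (1 − r*) ]
n = [0.624 × 0.487] / [0.513 × 0.376]
  = 0.303888 / 0.192888 = 1.5755
Items needed = n × 61 = 1.5755 × 61 ≈ 96.11 → round up to 97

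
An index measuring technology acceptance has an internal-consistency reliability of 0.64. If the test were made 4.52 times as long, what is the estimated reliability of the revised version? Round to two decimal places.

Spearman-Brown: r_new = n·r / (1 + (n − 1)·r)
r_new = 4.52·0.64 / [1 + (4.52 − 1)·0.64]
r_new = 2.8928 / 3.2528 ≈ 0.8893

0.89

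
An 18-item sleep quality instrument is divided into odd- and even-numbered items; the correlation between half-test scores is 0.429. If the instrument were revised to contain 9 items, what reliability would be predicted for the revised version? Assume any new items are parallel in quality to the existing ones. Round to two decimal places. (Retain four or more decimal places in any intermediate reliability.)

0.43

Full-test reliability from the split-half r: r_full = 2(0.429)/(1 + 0.429) = 0.6004
Length factor from 18 to 9 items: n = 9/18 = 0.5000
r_new = n·r_full / (1 + (n − 1)·r_full) = 0.3002 / 0.6998 ≈ 0.4290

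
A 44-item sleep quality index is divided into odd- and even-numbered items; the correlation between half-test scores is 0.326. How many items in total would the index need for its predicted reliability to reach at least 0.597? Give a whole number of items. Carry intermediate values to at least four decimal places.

Corrected full-test reliability: r_full = 2 × 0.326 / (1 + 0.326) ≈ 0.4917
n = r_tgt(1 − r_full) / [r_full(1 − r_tgt)] = 0.597 × 0.5083 / (0.4917 × 0.403) ≈ 1.5314
Required items = 1.5314 × 44 = 67.38, so 68 items.

68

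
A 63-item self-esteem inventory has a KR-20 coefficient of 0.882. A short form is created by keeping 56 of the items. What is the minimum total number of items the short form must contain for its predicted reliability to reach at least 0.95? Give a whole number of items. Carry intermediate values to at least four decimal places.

161

Short-form reliability: n = 56/63 = 0.8889; r_56 = n·r/(1+(n−1)r) ≈ 0.8692
Then solve for n' with r_old = 0.8692, r_target = 0.95: n' = 0.95(1 − 0.8692)/[0.8692(1 − 0.95)] = 2.8592
Items = 2.8592 × 56 ≈ 160.12 → 161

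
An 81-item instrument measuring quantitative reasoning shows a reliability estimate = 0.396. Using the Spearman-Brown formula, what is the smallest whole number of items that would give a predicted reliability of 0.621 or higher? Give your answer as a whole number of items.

Spearman-Brown solved for the length factor n:
n = r*(1 − r) / [ r (1 − r*) ]
n = 0.621(1 − 0.396) / [0.396(1 − 0.621)]
  = 0.375084 / 0.150084 = 2.4992
Items needed = n × 81 = 2.4992 × 81 ≈ 202.44 → round up to 203

203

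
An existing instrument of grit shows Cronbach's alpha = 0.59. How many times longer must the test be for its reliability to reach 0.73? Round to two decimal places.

1.88

Invert Spearman-Brown to solve for n:
n = r*(1 − r) / [ r (1 − r*) ]
n = 0.73(1 − 0.59) / [0.59(1 − 0.73)]
  = 0.2993 / 0.1593 = 1.8788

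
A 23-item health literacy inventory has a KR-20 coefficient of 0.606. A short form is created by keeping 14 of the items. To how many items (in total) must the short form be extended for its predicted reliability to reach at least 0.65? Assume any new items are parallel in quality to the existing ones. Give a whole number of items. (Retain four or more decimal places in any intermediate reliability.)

Short-form reliability: n = 14/23 = 0.6087; r_14 = n·r/(1+(n−1)r) ≈ 0.4835
Then solve for n' with r_old = 0.4835, r_target = 0.65: n' = 0.65(1 − 0.4835)/[0.4835(1 − 0.65)] = 1.9839
Items = 1.9839 × 14 ≈ 27.77 → 28

28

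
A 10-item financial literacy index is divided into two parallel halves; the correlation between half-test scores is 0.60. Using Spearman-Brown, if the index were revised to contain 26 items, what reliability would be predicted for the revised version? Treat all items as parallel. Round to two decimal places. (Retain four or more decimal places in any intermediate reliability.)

First correct the split-half correlation to full-test reliability: r_full = 2 × 0.60 / (1 + 0.60) ≈ 0.7500
Then adjust to 26 items: n = 26/10 = 2.6000
r_new = n·r_full / (1 + (n − 1)·r_full) = 1.9500 / 2.2000 ≈ 0.8864

0.89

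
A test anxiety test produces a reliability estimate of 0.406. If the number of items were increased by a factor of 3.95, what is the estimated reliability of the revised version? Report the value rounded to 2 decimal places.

0.73

Apply the Spearman-Brown prophecy formula, r' = nr / [1 + (n − 1)r]:
r_new = 3.95·0.406 / [1 + (3.95 − 1)·0.406]
r_new = 1.6037 / 2.1977 ≈ 0.7297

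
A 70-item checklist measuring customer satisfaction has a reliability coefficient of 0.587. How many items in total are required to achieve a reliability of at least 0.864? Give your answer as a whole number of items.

Invert Spearman-Brown to solve for n:
n = r*(1 − r) / [ r (1 − r*) ]
n = 0.864 × (1 − 0.587) / [ 0.587 × (1 − 0.864) ]
n = 0.356832 / 0.079832 ≈ 4.4698
So the test needs 4.4698 × 70 ≈ 312.89 items; rounding up, 313.

313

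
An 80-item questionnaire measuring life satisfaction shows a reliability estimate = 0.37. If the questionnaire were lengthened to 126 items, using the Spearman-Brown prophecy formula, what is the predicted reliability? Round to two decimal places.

Length ratio n = 126/80 = 1.575
Apply the Spearman-Brown prophecy formula, r' = nr / [1 + (n − 1)r]:
r_new = (1.575 × 0.37) / (1 + (1.575 − 1) × 0.37)
r_new = 0.5827 / 1.2127 ≈ 0.4805

0.48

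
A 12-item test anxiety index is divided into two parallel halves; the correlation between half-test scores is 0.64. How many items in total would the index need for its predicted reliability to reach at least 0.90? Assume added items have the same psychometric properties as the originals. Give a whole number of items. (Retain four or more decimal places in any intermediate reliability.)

Corrected full-test reliability: r_full = 2 × 0.64 / (1 + 0.64) ≈ 0.7805
n = r_tgt(1 − r_full) / [r_full(1 − r_tgt)] = 0.90 × 0.2195 / (0.7805 × 0.10) ≈ 2.5311
Items = 2.5311 × 12 ≈ 30.37 → 31

31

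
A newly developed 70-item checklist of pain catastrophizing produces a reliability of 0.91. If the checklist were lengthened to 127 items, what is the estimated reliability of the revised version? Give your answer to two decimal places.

n = 127/70 = 1.8143
r_new = (1.8143 × 0.91) / (1 + (1.8143 − 1) × 0.91)
r_new = 1.6510 / 1.7410 ≈ 0.9483

0.95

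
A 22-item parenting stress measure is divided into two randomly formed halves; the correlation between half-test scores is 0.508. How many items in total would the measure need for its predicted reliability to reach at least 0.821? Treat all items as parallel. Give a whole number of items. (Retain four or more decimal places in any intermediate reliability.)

Corrected full-test reliability: r_full = 2 × 0.508 / (1 + 0.508) ≈ 0.6737
n = r_tgt(1 − r_full) / [r_full(1 − r_tgt)] = 0.821 × 0.3263 / (0.6737 × 0.179) ≈ 2.2215
Items = 2.2215 × 22 ≈ 48.87 → 49

49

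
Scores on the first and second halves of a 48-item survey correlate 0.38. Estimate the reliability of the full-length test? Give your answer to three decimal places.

0.551

Each half is half the length of the full test, so the full test is n = 2 times a half.
r_full = 2(0.38) / (1 + 0.38)
r_full = 0.7600 / 1.3800 ≈ 0.5507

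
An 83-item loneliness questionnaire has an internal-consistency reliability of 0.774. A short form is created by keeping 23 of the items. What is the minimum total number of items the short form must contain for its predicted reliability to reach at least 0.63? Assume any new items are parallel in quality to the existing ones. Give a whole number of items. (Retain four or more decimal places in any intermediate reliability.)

Short-form reliability: n = 23/83 = 0.2771; r_23 = n·r/(1+(n−1)r) ≈ 0.4869
Length factor from the short form to reach 0.63: n' = 0.63(1 − 0.4869) / [0.4869(1 − 0.63)] ≈ 1.7943
Items = 1.7943 × 23 ≈ 41.27 → 42

42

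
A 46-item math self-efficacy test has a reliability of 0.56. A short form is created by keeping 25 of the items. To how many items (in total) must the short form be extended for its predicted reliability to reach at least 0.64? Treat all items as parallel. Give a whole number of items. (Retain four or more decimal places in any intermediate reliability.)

First, r for the 25-item form: n = 25/46 = 0.5435, so r_25 = 0.5435·0.56/(1 + (0.5435 − 1)·0.56) = 0.4089
Then solve for n' with r_old = 0.4089, r_target = 0.64: n' = 0.64(1 − 0.4089)/[0.4089(1 − 0.64)] = 2.5699
Items = 2.5699 × 25 ≈ 64.25 → 65

65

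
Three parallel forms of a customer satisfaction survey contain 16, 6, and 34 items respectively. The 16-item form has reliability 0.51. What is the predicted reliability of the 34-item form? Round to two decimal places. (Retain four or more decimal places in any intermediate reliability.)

0.69

The 6-item form is not needed; work directly from the 16-item form with n = 34/16 = 2.1250.
r_{34} = n·r / (1 + (n − 1)·r) = 1.0837 / 1.5737 ≈ 0.6886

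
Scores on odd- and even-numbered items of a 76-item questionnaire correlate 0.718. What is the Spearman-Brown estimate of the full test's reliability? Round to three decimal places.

The full test is twice the length of either half (n = 2).
r_full = 2r_hh / (1 + r_hh) = 2 × 0.718 / (1 + 0.718)
       = 1.4360 / 1.7180 = 0.8359

0.836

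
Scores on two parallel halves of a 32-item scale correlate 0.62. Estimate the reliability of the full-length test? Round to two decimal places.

0.77

Apply the Spearman-Brown correction with n = 2:
r_full = 2(0.62) / (1 + 0.62)
       = 1.2400 / 1.6200 = 0.7654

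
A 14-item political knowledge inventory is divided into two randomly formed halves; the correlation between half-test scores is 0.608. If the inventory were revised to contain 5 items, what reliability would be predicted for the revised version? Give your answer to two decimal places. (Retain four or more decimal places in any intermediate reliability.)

0.53

Full-test reliability from the split-half r: r_full = 2(0.608)/(1 + 0.608) = 0.7562
Then adjust to 5 items: n = 5/14 = 0.3571
r_new = n·r_full / (1 + (n − 1)·r_full) = 0.2700 / 0.5138 ≈ 0.5255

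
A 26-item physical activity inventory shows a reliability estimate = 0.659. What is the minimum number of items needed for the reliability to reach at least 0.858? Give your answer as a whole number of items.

Rearranging the Spearman-Brown formula for n,
n = r_target (1 − r_old) / [ r_old (1 − r_target) ]
n = 0.858(1 − 0.659) / [0.659(1 − 0.858)]
n = 0.292578 / 0.093578 ≈ 3.1266
3.1266 × 26 = 81.29 → 82 items

82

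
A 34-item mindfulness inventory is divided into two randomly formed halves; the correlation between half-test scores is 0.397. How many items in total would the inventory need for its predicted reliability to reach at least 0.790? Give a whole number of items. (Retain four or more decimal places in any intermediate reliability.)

Corrected full-test reliability: r_full = 2 × 0.397 / (1 + 0.397) ≈ 0.5684
n = r_tgt(1 − r_full) / [r_full(1 − r_tgt)] = 0.790 × 0.4316 / (0.5684 × 0.210) ≈ 2.8565
Required items = 2.8565 × 34 = 97.12, so 98 items.

98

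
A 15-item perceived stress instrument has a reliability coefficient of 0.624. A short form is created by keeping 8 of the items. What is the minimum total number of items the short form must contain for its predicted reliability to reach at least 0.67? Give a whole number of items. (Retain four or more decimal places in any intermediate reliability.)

19

First, r for the 8-item form: n = 8/15 = 0.5333, so r_8 = 0.5333·0.624/(1 + (0.5333 − 1)·0.624) = 0.4695
Length factor from the short form to reach 0.67: n' = 0.67(1 − 0.4695) / [0.4695(1 − 0.67)] ≈ 2.2941
Items = 2.2941 × 8 ≈ 18.35 → 19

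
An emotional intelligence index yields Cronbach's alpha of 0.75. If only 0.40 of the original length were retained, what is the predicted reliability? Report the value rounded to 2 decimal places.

0.55

Spearman-Brown: r_new = n·r / (1 + (n − 1)·r)
r_new = 0.4·0.75 / [1 + (0.4 − 1)·0.75]
r_new = 0.3000 / 0.5500 ≈ 0.5455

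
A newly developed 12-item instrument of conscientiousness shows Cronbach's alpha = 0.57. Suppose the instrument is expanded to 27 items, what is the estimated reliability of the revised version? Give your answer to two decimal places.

0.75

n = 27/12 = 2.25
r_new = 2.25·0.57 / [1 + (2.25 − 1)·0.57]
     = 1.2825 / 1.7125 = 0.7489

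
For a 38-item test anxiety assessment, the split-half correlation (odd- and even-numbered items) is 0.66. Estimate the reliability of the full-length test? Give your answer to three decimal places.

0.795

Apply the Spearman-Brown correction with n = 2:
r_full = 2r_hh / (1 + r_hh) = 2 × 0.66 / (1 + 0.66)
r_full = 1.3200 / 1.6600 ≈ 0.7952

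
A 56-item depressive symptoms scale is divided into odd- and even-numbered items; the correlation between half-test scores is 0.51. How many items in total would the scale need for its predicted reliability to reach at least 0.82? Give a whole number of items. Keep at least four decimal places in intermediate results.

Corrected full-test reliability: r_full = 2 × 0.51 / (1 + 0.51) ≈ 0.6755
Solve Spearman-Brown for n: n = 0.82(1 − 0.6755) / [0.6755(1 − 0.82)] = 2.1884
Required items = 2.1884 × 56 = 122.55, so 123 items.

123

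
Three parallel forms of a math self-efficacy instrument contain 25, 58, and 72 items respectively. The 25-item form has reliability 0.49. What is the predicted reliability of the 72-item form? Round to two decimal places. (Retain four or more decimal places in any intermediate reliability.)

Only the ratio of lengths matters: n = 72/25 = 2.8800
r_{72} = n·r / (1 + (n − 1)·r) = 1.4112 / 1.9212 ≈ 0.7345

0.73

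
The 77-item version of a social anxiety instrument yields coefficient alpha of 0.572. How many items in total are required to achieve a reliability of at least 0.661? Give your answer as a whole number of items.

Invert Spearman-Brown to solve for n:
n = r*(1 − r) / [ r (1 − r*) ]
n = [0.661 × 0.428] / [0.572 × 0.339]
  = 0.282908 / 0.193908 = 1.4590
So the test needs 1.4590 × 77 ≈ 112.34 items; rounding up, 113.

113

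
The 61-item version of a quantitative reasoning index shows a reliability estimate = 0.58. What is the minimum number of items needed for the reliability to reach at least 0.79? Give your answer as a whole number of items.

167

Invert Spearman-Brown to solve for n:
n = r_target (1 − r_old) / [ r_old (1 − r_target) ]
n = 0.79 × (1 − 0.58) / [ 0.58 × (1 − 0.79) ]
n = 0.3318 / 0.1218 ≈ 2.7241
Items needed = n × 61 = 2.7241 × 61 ≈ 166.17 → round up to 167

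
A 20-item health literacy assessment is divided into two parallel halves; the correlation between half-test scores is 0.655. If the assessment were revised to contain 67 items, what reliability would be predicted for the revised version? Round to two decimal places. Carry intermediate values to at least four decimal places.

First correct the split-half correlation to full-test reliability: r_full = 2 × 0.655 / (1 + 0.655) ≈ 0.7915
Length factor from 20 to 67 items: n = 67/20 = 3.3500
r_new = n·r_full / (1 + (n − 1)·r_full) = 2.6515 / 2.8600 ≈ 0.9271

0.93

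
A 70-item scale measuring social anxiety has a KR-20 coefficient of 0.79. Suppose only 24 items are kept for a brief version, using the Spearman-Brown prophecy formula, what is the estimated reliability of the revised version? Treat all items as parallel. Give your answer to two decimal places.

n = 24/70 = 0.3429
Apply the Spearman-Brown prophecy formula, r' = nr / [1 + (n − 1)r]:
r_new = (0.3429 × 0.79) / (1 + (0.3429 − 1) × 0.79)
r_new = 0.2709 / 0.4809 ≈ 0.5633

0.56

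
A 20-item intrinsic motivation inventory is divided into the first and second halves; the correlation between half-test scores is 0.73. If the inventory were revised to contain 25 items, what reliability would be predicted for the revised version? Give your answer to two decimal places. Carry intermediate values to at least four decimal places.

First correct the split-half correlation to full-test reliability: r_full = 2 × 0.73 / (1 + 0.73) ≈ 0.8439
Then adjust to 25 items: n = 25/20 = 1.2500
r_new = n·r_full / (1 + (n − 1)·r_full) = 1.0549 / 1.2110 ≈ 0.8711

0.87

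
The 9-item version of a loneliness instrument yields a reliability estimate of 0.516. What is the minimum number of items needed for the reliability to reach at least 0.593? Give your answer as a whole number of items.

n = 0.593(1 − 0.516) / [0.516(1 − 0.593)]
  = 0.287012 / 0.210012 = 1.3666
1.3666 × 9 = 12.30 → 13 items

13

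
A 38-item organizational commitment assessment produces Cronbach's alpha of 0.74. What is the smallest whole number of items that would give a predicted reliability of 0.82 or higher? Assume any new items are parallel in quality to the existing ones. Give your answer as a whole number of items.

61

n = [0.82 × 0.26] / [0.74 × 0.18]
  = 0.2132 / 0.1332 = 1.6006
1.6006 × 38 = 60.82 → 61 items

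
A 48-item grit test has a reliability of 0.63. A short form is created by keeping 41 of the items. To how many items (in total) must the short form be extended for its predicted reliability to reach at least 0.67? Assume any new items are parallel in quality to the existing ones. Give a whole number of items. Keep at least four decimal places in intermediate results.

First, r for the 41-item form: n = 41/48 = 0.8542, so r_41 = 0.8542·0.63/(1 + (0.8542 − 1)·0.63) = 0.5926
Length factor from the short form to reach 0.67: n' = 0.67(1 − 0.5926) / [0.5926(1 − 0.67)] ≈ 1.3958
Total items = 1.3958 × 41 = 57.23, rounded up to 58.

58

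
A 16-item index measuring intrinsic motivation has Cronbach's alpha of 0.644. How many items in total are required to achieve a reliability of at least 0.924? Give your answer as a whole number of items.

108

Invert Spearman-Brown to solve for n:
n = r_target (1 − r_old) / [ r_old (1 − r_target) ]
n = 0.924 × (1 − 0.644) / [ 0.644 × (1 − 0.924) ]
  = 0.328944 / 0.048944 = 6.7208
6.7208 × 16 = 107.53 → 108 items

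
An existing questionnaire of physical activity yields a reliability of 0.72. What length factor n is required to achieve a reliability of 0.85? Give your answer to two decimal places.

2.20

Rearranging the Spearman-Brown formula for n,
n = r_target (1 − r_old) / [ r_old (1 − r_target) ]
n = 0.85(1 − 0.72) / [0.72(1 − 0.85)]
  = 0.2380 / 0.1080 = 2.2037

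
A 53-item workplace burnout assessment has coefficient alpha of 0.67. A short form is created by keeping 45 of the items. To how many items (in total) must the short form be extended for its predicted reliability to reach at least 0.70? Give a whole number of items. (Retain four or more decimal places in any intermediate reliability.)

First, r for the 45-item form: n = 45/53 = 0.8491, so r_45 = 0.8491·0.67/(1 + (0.8491 − 1)·0.67) = 0.6329
Then solve for n' with r_old = 0.6329, r_target = 0.70: n' = 0.70(1 − 0.6329)/[0.6329(1 − 0.70)] = 1.3534
Total items = 1.3534 × 45 = 60.90, rounded up to 61.

61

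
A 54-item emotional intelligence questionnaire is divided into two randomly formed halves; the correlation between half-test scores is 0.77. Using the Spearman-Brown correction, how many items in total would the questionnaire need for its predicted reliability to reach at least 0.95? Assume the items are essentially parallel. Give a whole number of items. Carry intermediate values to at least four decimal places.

Corrected full-test reliability: r_full = 2 × 0.77 / (1 + 0.77) ≈ 0.8701
Solve Spearman-Brown for n: n = 0.95(1 − 0.8701) / [0.8701(1 − 0.95)] = 2.8366
Items = 2.8366 × 54 ≈ 153.18 → 154

154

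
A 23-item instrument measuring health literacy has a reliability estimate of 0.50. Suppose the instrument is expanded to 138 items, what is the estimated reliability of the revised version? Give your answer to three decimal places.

The new length is 138/23 = 6 times the old.
Spearman-Brown: r_new = n·r / (1 + (n − 1)·r)
r_new = 6·0.50 / [1 + (6 − 1)·0.50]
r_new = 3.0000 / 3.5000 ≈ 0.8571

0.857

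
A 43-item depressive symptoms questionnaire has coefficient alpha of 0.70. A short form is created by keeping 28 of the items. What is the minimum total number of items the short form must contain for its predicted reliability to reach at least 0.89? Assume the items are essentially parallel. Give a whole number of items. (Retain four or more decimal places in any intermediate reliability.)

150

Short-form reliability: n = 28/43 = 0.6512; r_28 = n·r/(1+(n−1)r) ≈ 0.6031
Length factor from the short form to reach 0.89: n' = 0.89(1 − 0.6031) / [0.6031(1 − 0.89)] ≈ 5.3246
Total items = 5.3246 × 28 = 149.09, rounded up to 150.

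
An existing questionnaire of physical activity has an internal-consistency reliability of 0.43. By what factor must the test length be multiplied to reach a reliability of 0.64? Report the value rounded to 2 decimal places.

Rearranging the Spearman-Brown formula for n,
n = r*(1 − r) / [ r (1 − r*) ]
n = 0.64(1 − 0.43) / [0.43(1 − 0.64)]
  = 0.3648 / 0.1548 = 2.3566

2.36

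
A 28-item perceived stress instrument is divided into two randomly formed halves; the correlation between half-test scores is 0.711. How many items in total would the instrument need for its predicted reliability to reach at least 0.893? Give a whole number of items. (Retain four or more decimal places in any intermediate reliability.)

r_full = 2(0.711)/(1 + 0.711) = 0.8311
Solve Spearman-Brown for n: n = 0.893(1 − 0.8311) / [0.8311(1 − 0.893)] = 1.6961
Required items = 1.6961 × 28 = 47.49, so 48 items.

48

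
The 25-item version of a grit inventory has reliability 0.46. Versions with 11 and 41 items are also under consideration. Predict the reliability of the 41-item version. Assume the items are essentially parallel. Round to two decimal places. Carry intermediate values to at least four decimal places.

Only the ratio of lengths matters: n = 41/25 = 1.6400
r_{41} = n·r / (1 + (n − 1)·r) = 0.7544 / 1.2944 ≈ 0.5828

0.58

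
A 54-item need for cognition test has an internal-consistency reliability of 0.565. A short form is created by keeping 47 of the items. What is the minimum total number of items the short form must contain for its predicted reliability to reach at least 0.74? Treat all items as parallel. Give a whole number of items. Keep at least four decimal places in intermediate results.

119

Short-form reliability: n = 47/54 = 0.8704; r_47 = n·r/(1+(n−1)r) ≈ 0.5306
Length factor from the short form to reach 0.74: n' = 0.74(1 − 0.5306) / [0.5306(1 − 0.74)] ≈ 2.5179
Items = 2.5179 × 47 ≈ 118.34 → 119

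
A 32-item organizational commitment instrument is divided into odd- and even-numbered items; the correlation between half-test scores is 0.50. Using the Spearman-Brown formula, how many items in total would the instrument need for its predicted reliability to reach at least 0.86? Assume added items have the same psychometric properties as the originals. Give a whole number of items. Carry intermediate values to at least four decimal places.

99

r_full = 2(0.50)/(1 + 0.50) = 0.6667
n = r_tgt(1 − r_full) / [r_full(1 − r_tgt)] = 0.86 × 0.3333 / (0.6667 × 0.14) ≈ 3.0710
Items = 3.0710 × 32 ≈ 98.27 → 99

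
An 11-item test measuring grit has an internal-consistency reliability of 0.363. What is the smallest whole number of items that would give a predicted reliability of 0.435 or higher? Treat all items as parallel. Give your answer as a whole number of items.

15

Spearman-Brown solved for the length factor n:
n = r_target (1 − r_old) / [ r_old (1 − r_target) ]
n = 0.435(1 − 0.363) / [0.363(1 − 0.435)]
  = 0.277095 / 0.205095 = 1.3511
1.3511 × 11 = 14.86 → 15 items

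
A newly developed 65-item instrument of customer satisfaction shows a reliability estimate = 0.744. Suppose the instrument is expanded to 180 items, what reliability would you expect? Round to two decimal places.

The new length is 180/65 = 2.7692 times the old.
r_new = 2.7692·0.744 / [1 + (2.7692 − 1)·0.744]
     = 2.0603 / 2.3163 = 0.8895

0.89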